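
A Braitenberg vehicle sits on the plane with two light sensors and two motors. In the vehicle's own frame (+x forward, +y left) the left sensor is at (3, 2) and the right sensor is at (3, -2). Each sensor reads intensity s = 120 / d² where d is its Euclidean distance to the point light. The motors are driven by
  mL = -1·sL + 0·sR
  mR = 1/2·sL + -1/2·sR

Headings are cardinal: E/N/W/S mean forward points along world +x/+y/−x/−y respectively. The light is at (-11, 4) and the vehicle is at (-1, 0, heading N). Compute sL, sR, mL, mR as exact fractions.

left sensor world pos  = (-3, 3); dL² = 65
right sensor world pos = (1, 3); dR² = 145
sL = 120/65 = 24/13
sR = 120/145 = 24/29
mL = -1·sL + 0·sR = -24/13
mR = 1/2·sL + -1/2·sR = 192/377

24/13 24/29 -24/13 192/377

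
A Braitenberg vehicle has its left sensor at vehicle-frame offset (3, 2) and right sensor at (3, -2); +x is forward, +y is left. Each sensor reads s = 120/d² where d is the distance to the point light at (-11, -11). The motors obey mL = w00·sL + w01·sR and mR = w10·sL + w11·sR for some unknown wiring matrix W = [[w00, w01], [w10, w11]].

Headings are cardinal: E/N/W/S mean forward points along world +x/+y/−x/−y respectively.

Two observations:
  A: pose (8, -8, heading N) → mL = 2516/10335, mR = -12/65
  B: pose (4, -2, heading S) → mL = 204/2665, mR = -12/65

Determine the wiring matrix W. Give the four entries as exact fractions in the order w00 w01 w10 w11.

1 -1/2 -1/2 0

obs A: pose=(8,-8,N) → sL=24/65, sR=40/159, mL=2516/10335, mR=-12/65
obs B: pose=(4,-2,S) → sL=24/65, sR=24/41, mL=204/2665, mR=-12/65
sensor matrix S = [[24/65, 40/159], [24/65, 24/41]]; det S = 17408/141245
solve [mL_A; mL_B] = S·[w00; w01] and [mR_A; mR_B] = S·[w10; w11]:
  w00 = 1, w01 = -1/2, w10 = -1/2, w11 = 0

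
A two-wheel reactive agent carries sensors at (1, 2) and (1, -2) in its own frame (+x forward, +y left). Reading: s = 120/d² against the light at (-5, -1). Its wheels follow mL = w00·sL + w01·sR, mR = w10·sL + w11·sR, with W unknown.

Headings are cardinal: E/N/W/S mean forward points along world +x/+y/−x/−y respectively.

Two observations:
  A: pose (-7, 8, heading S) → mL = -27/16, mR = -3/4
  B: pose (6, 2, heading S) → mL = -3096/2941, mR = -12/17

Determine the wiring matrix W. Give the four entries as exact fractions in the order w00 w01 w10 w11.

obs A: pose=(-7,8,S) → sL=15/8, sR=3/2, mL=-27/16, mR=-3/4
obs B: pose=(6,2,S) → sL=120/173, sR=24/17, mL=-3096/2941, mR=-12/17
sensor matrix S = [[15/8, 3/2], [120/173, 24/17]]; det S = 4725/2941
solve [mL_A; mL_B] = S·[w00; w01] and [mR_A; mR_B] = S·[w10; w11]:
  w00 = -1/2, w01 = -1/2, w10 = 0, w11 = -1/2

-1/2 -1/2 0 -1/2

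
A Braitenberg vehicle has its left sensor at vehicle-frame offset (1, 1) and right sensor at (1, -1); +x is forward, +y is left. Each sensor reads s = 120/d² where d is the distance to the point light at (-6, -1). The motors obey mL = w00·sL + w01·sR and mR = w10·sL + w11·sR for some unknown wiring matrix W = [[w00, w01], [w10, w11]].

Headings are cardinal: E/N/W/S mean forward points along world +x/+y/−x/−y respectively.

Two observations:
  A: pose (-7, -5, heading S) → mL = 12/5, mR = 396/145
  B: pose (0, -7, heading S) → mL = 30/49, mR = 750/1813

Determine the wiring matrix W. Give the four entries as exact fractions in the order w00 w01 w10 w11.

obs A: pose=(-7,-5,S) → sL=24/5, sR=120/29, mL=12/5, mR=396/145
obs B: pose=(0,-7,S) → sL=60/49, sR=60/37, mL=30/49, mR=750/1813
sensor matrix S = [[24/5, 120/29], [60/49, 60/37]]; det S = 142848/52577
solve [mL_A; mL_B] = S·[w00; w01] and [mR_A; mR_B] = S·[w10; w11]:
  w00 = 1/2, w01 = 0, w10 = 1, w11 = -1/2

1/2 0 1 -1/2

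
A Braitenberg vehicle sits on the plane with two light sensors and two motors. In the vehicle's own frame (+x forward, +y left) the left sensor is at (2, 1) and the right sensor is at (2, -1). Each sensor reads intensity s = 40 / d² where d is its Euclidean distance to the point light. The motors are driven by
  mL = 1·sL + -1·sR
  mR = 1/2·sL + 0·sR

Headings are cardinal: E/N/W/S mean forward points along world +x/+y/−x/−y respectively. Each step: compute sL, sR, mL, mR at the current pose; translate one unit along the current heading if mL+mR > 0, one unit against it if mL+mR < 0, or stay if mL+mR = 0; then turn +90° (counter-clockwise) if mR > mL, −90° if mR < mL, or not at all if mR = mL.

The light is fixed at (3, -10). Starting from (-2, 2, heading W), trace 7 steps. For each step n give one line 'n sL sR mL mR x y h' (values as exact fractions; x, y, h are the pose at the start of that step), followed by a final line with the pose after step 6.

0 4/17 20/109 96/1853 2/17 -2 2 W
1 8/25 40/149 192/3725 4/25 -3 2 S
2 1/4 10/29 -11/116 1/8 -3 1 E
3 8/41 8/37 -32/1517 4/41 -2 1 N
4 4/17 20/109 96/1853 2/17 -2 2 W
5 8/25 40/149 192/3725 4/25 -3 2 S
6 1/4 10/29 -11/116 1/8 -3 1 E
final -2 1 N

n=0: pose=(-2,2,W); sL=4/17, sR=20/109; mL=96/1853, mR=2/17; mL+mR=314/1853 → advance +1; mR−mL=122/1853 → turn +1·90°
n=1: pose=(-3,2,S); sL=8/25, sR=40/149; mL=192/3725, mR=4/25; mL+mR=788/3725 → advance +1; mR−mL=404/3725 → turn +1·90°
n=2: pose=(-3,1,E); sL=1/4, sR=10/29; mL=-11/116, mR=1/8; mL+mR=7/232 → advance +1; mR−mL=51/232 → turn +1·90°
n=3: pose=(-2,1,N); sL=8/41, sR=8/37; mL=-32/1517, mR=4/41; mL+mR=116/1517 → advance +1; mR−mL=180/1517 → turn +1·90°
n=4: pose=(-2,2,W); sL=4/17, sR=20/109; mL=96/1853, mR=2/17; mL+mR=314/1853 → advance +1; mR−mL=122/1853 → turn +1·90°
n=5: pose=(-3,2,S); sL=8/25, sR=40/149; mL=192/3725, mR=4/25; mL+mR=788/3725 → advance +1; mR−mL=404/3725 → turn +1·90°
n=6: pose=(-3,1,E); sL=1/4, sR=10/29; mL=-11/116, mR=1/8; mL+mR=7/232 → advance +1; mR−mL=51/232 → turn +1·90°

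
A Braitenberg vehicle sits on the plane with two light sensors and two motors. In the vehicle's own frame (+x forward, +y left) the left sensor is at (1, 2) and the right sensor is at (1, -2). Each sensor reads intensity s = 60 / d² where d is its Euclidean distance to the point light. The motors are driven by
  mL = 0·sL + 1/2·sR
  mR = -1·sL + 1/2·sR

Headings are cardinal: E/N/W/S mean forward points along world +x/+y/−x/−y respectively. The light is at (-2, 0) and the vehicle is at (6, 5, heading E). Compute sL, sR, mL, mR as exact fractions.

6/13 2/3 1/3 -5/39

left sensor world pos  = (7, 7); dL² = 130
right sensor world pos = (7, 3); dR² = 90
sL = 60/130 = 6/13
sR = 60/90 = 2/3
mL = 0·sL + 1/2·sR = 1/3
mR = -1·sL + 1/2·sR = -5/39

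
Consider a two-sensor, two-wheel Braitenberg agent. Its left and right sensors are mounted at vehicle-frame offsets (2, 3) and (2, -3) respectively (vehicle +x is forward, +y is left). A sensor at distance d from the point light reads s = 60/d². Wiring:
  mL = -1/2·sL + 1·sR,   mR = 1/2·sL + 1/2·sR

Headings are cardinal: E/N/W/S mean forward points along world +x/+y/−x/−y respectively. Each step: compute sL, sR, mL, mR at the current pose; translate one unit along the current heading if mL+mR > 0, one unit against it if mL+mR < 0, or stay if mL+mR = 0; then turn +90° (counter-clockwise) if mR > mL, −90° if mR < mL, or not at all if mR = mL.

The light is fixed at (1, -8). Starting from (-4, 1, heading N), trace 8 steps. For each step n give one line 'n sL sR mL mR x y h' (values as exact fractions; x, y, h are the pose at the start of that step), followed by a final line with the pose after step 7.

0 12/37 12/25 294/925 372/925 -4 1 N
1 30/49 30/109 -165/5341 2370/5341 -4 2 W
2 60/73 12/29 6/2117 1308/2117 -5 2 S
3 3/8 15/13 201/208 159/208 -5 1 E
4 60/53 60/113 -210/5989 4980/5989 -4 1 S
5 6/13 30/17 339/221 246/221 -4 0 E
6 60/37 12/17 -66/629 732/629 -3 0 S
7 15/26 3 141/52 93/52 -3 -1 E
final -2 -1 S

n=0: pose=(-4,1,N); sL=12/37, sR=12/25; mL=294/925, mR=372/925; mL+mR=18/25 → advance +1; mR−mL=78/925 → turn +1·90°
n=1: pose=(-4,2,W); sL=30/49, sR=30/109; mL=-165/5341, mR=2370/5341; mL+mR=45/109 → advance +1; mR−mL=2535/5341 → turn +1·90°
n=2: pose=(-5,2,S); sL=60/73, sR=12/29; mL=6/2117, mR=1308/2117; mL+mR=18/29 → advance +1; mR−mL=1302/2117 → turn +1·90°
n=3: pose=(-5,1,E); sL=3/8, sR=15/13; mL=201/208, mR=159/208; mL+mR=45/26 → advance +1; mR−mL=-21/104 → turn -1·90°
n=4: pose=(-4,1,S); sL=60/53, sR=60/113; mL=-210/5989, mR=4980/5989; mL+mR=90/113 → advance +1; mR−mL=5190/5989 → turn +1·90°
n=5: pose=(-4,0,E); sL=6/13, sR=30/17; mL=339/221, mR=246/221; mL+mR=45/17 → advance +1; mR−mL=-93/221 → turn -1·90°
n=6: pose=(-3,0,S); sL=60/37, sR=12/17; mL=-66/629, mR=732/629; mL+mR=18/17 → advance +1; mR−mL=798/629 → turn +1·90°
n=7: pose=(-3,-1,E); sL=15/26, sR=3; mL=141/52, mR=93/52; mL+mR=9/2 → advance +1; mR−mL=-12/13 → turn -1·90°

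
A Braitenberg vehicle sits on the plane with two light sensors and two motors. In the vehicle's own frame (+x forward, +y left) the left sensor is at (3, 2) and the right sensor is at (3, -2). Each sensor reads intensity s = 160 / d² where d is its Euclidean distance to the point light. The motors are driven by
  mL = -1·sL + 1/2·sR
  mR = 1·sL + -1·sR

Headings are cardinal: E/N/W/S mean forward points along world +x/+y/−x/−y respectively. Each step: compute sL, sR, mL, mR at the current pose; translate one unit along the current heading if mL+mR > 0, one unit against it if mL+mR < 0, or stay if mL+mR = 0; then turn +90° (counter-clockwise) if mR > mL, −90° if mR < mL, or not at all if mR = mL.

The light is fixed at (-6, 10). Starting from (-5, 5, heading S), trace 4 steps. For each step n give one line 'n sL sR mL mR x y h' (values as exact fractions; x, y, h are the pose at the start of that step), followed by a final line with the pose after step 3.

n=0: pose=(-5,5,S); sL=160/73, sR=32/13; mL=-912/949, mR=-256/949; mL+mR=-16/13 → advance -1; mR−mL=656/949 → turn +1·90°
n=1: pose=(-5,6,E); sL=8, sR=40/13; mL=-84/13, mR=64/13; mL+mR=-20/13 → advance -1; mR−mL=148/13 → turn +1·90°
n=2: pose=(-6,6,N); sL=32, sR=32; mL=-16, mR=0; mL+mR=-16 → advance -1; mR−mL=16 → turn +1·90°
n=3: pose=(-6,5,W); sL=80/29, sR=80/9; mL=440/261, mR=-1600/261; mL+mR=-40/9 → advance -1; mR−mL=-680/87 → turn -1·90°

0 160/73 32/13 -912/949 -256/949 -5 5 S
1 8 40/13 -84/13 64/13 -5 6 E
2 32 32 -16 0 -6 6 N
3 80/29 80/9 440/261 -1600/261 -6 5 W
final -5 5 N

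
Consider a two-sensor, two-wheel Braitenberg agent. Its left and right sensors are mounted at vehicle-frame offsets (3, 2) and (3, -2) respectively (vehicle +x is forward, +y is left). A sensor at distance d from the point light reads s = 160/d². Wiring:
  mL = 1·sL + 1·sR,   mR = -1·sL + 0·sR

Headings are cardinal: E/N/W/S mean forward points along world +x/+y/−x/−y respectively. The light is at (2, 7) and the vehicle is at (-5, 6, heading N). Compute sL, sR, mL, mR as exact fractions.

left sensor world pos  = (-7, 9); dL² = 85
right sensor world pos = (-3, 9); dR² = 29
sL = 160/85 = 32/17
sR = 160/29 = 160/29
mL = 1·sL + 1·sR = 3648/493
mR = -1·sL + 0·sR = -32/17

32/17 160/29 3648/493 -32/17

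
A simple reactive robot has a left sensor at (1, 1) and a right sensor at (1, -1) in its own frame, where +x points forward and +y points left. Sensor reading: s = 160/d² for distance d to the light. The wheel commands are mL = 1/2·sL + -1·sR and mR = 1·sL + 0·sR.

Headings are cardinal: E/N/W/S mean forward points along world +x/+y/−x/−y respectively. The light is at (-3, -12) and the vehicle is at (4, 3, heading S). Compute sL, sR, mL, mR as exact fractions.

8/13 20/29 -144/377 8/13

left sensor world pos  = (5, 2); dL² = 260
right sensor world pos = (3, 2); dR² = 232
sL = 160/260 = 8/13
sR = 160/232 = 20/29
mL = 1/2·sL + -1·sR = -144/377
mR = 1·sL + 0·sR = 8/13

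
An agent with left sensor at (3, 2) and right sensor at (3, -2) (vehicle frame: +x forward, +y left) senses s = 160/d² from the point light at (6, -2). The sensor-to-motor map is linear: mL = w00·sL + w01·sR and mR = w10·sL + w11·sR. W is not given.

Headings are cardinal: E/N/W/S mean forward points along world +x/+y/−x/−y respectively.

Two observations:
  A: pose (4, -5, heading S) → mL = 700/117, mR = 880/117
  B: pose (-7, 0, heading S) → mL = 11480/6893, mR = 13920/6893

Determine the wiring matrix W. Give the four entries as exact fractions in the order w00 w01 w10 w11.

obs A: pose=(4,-5,S) → sL=40/9, sR=40/13, mL=700/117, mR=880/117
obs B: pose=(-7,0,S) → sL=80/61, sR=80/113, mL=11480/6893, mR=13920/6893
sensor matrix S = [[40/9, 40/13], [80/61, 80/113]]; det S = -716800/806481
solve [mL_A; mL_B] = S·[w00; w01] and [mR_A; mR_B] = S·[w10; w11]:
  w00 = 1, w01 = 1/2, w10 = 1, w11 = 1

1 1/2 1 1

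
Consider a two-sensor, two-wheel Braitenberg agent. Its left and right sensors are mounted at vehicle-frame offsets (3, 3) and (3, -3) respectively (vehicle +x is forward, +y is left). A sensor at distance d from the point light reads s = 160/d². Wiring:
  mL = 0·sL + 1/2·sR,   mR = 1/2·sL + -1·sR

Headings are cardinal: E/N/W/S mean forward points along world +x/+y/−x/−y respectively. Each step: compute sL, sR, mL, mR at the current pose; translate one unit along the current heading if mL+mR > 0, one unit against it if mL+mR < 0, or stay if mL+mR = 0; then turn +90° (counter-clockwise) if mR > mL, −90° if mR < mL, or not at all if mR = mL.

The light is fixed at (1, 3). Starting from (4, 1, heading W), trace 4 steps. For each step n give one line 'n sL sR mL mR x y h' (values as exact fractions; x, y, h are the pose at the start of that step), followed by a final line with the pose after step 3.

0 32/5 160 80 -784/5 4 1 W
1 80 16/5 8/5 184/5 5 1 N
2 160/17 32 16 -464/17 5 2 W
3 20 40/17 20/17 130/17 6 2 N
final 6 3 W

n=0: pose=(4,1,W); sL=32/5, sR=160; mL=80, mR=-784/5; mL+mR=-384/5 → advance -1; mR−mL=-1184/5 → turn -1·90°
n=1: pose=(5,1,N); sL=80, sR=16/5; mL=8/5, mR=184/5; mL+mR=192/5 → advance +1; mR−mL=176/5 → turn +1·90°
n=2: pose=(5,2,W); sL=160/17, sR=32; mL=16, mR=-464/17; mL+mR=-192/17 → advance -1; mR−mL=-736/17 → turn -1·90°
n=3: pose=(6,2,N); sL=20, sR=40/17; mL=20/17, mR=130/17; mL+mR=150/17 → advance +1; mR−mL=110/17 → turn +1·90°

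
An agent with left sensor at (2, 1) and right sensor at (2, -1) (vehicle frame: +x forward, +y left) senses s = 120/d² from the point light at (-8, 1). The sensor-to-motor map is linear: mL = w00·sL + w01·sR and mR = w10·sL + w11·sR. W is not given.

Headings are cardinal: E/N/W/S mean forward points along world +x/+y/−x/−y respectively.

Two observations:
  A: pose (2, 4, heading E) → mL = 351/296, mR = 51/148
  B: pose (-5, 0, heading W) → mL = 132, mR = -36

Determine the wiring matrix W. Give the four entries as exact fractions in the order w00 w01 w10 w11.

obs A: pose=(2,4,E) → sL=3/4, sR=30/37, mL=351/296, mR=51/148
obs B: pose=(-5,0,W) → sL=24, sR=120, mL=132, mR=-36
sensor matrix S = [[3/4, 30/37], [24, 120]]; det S = 2610/37
solve [mL_A; mL_B] = S·[w00; w01] and [mR_A; mR_B] = S·[w10; w11]:
  w00 = 1/2, w01 = 1, w10 = 1, w11 = -1/2

1/2 1 1 -1/2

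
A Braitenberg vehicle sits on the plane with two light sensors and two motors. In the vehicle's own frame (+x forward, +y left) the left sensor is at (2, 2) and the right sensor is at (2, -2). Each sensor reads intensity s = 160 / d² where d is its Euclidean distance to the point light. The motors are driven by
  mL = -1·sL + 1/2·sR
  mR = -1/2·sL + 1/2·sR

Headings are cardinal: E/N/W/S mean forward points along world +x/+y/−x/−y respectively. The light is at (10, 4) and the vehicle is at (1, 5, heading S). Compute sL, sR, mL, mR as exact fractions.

16/5 80/61 -776/305 -288/305

left sensor world pos  = (3, 3); dL² = 50
right sensor world pos = (-1, 3); dR² = 122
sL = 160/50 = 16/5
sR = 160/122 = 80/61
mL = -1·sL + 1/2·sR = -776/305
mR = -1/2·sL + 1/2·sR = -288/305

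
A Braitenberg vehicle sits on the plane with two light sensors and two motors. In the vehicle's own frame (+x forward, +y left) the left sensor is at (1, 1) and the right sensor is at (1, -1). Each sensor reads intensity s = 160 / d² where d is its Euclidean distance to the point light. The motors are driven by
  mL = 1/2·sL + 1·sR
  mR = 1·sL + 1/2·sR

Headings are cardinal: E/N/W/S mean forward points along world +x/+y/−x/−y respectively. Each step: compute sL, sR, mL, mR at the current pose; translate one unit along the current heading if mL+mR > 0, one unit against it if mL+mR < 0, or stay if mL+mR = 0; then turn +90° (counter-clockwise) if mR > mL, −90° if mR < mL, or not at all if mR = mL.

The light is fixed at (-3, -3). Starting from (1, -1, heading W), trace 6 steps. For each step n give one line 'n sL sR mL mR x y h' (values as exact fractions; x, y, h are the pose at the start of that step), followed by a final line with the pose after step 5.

0 16 80/9 152/9 184/9 1 -1 W
1 160/17 32 624/17 432/17 0 -1 S
2 40 20 40 50 0 -2 W
3 160/9 160 1520/9 880/9 -1 -2 S
4 80 80 120 120 -1 -3 W
5 160 160 240 240 -2 -3 W
final -3 -3 W

n=0: pose=(1,-1,W); sL=16, sR=80/9; mL=152/9, mR=184/9; mL+mR=112/3 → advance +1; mR−mL=32/9 → turn +1·90°
n=1: pose=(0,-1,S); sL=160/17, sR=32; mL=624/17, mR=432/17; mL+mR=1056/17 → advance +1; mR−mL=-192/17 → turn -1·90°
n=2: pose=(0,-2,W); sL=40, sR=20; mL=40, mR=50; mL+mR=90 → advance +1; mR−mL=10 → turn +1·90°
n=3: pose=(-1,-2,S); sL=160/9, sR=160; mL=1520/9, mR=880/9; mL+mR=800/3 → advance +1; mR−mL=-640/9 → turn -1·90°
n=4: pose=(-1,-3,W); sL=80, sR=80; mL=120, mR=120; mL+mR=240 → advance +1; mR−mL=0 → turn +0·90°
n=5: pose=(-2,-3,W); sL=160, sR=160; mL=240, mR=240; mL+mR=480 → advance +1; mR−mL=0 → turn +0·90°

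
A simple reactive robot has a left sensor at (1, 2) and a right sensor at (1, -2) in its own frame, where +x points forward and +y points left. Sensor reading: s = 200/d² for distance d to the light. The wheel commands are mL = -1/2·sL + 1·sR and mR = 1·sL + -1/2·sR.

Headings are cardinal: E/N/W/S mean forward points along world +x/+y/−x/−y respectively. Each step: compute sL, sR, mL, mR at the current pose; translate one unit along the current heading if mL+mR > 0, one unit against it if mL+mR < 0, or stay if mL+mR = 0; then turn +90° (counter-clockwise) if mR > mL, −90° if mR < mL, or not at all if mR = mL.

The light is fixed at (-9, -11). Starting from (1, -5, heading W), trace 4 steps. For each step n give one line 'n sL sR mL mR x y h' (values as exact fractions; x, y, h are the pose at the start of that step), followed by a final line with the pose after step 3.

0 200/97 40/29 980/2813 3860/2813 1 -5 W
1 100/73 100/37 5450/2701 50/2701 0 -5 S
2 200/73 200/113 3300/8249 15300/8249 0 -6 W
3 50/29 50/13 1125/377 -75/377 -1 -6 S
final -1 -7 W

n=0: pose=(1,-5,W); sL=200/97, sR=40/29; mL=980/2813, mR=3860/2813; mL+mR=4840/2813 → advance +1; mR−mL=2880/2813 → turn +1·90°
n=1: pose=(0,-5,S); sL=100/73, sR=100/37; mL=5450/2701, mR=50/2701; mL+mR=5500/2701 → advance +1; mR−mL=-5400/2701 → turn -1·90°
n=2: pose=(0,-6,W); sL=200/73, sR=200/113; mL=3300/8249, mR=15300/8249; mL+mR=18600/8249 → advance +1; mR−mL=12000/8249 → turn +1·90°
n=3: pose=(-1,-6,S); sL=50/29, sR=50/13; mL=1125/377, mR=-75/377; mL+mR=1050/377 → advance +1; mR−mL=-1200/377 → turn -1·90°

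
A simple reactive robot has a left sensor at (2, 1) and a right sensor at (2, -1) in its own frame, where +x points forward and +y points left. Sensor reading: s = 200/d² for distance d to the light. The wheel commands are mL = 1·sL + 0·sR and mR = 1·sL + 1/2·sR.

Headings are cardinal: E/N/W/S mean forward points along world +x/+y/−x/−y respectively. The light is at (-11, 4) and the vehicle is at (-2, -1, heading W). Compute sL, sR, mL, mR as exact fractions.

40/17 40/13 40/17 860/221

left sensor world pos  = (-4, -2); dL² = 85
right sensor world pos = (-4, 0); dR² = 65
sL = 200/85 = 40/17
sR = 200/65 = 40/13
mL = 1·sL + 0·sR = 40/17
mR = 1·sL + 1/2·sR = 860/221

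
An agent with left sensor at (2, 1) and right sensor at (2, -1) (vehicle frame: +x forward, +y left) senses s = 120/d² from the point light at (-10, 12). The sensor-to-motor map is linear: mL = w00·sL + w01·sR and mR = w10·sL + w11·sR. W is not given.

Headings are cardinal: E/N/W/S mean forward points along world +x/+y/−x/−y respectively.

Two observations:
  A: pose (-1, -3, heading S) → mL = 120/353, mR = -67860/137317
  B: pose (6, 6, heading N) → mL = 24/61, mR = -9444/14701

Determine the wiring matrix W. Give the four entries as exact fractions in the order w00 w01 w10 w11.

obs A: pose=(-1,-3,S) → sL=120/389, sR=120/353, mL=120/353, mR=-67860/137317
obs B: pose=(6,6,N) → sL=120/241, sR=24/61, mL=24/61, mR=-9444/14701
sensor matrix S = [[120/389, 120/353], [120/241, 24/61]]; det S = -96687360/2018697217
solve [mL_A; mL_B] = S·[w00; w01] and [mR_A; mR_B] = S·[w10; w11]:
  w00 = 0, w01 = 1, w10 = -1/2, w11 = -1

0 1 -1/2 -1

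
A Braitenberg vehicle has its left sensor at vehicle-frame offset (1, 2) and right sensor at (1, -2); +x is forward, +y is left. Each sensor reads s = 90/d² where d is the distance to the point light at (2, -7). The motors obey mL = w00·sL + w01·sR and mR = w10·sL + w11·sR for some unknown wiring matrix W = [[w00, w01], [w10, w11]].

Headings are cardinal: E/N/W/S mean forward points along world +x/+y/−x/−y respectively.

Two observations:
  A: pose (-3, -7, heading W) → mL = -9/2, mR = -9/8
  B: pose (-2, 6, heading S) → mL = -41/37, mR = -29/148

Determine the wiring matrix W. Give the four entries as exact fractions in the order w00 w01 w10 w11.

obs A: pose=(-3,-7,W) → sL=9/4, sR=9/4, mL=-9/2, mR=-9/8
obs B: pose=(-2,6,S) → sL=45/74, sR=1/2, mL=-41/37, mR=-29/148
sensor matrix S = [[9/4, 9/4], [45/74, 1/2]]; det S = -9/37
solve [mL_A; mL_B] = S·[w00; w01] and [mR_A; mR_B] = S·[w10; w11]:
  w00 = -1, w01 = -1, w10 = 1/2, w11 = -1

-1 -1 1/2 -1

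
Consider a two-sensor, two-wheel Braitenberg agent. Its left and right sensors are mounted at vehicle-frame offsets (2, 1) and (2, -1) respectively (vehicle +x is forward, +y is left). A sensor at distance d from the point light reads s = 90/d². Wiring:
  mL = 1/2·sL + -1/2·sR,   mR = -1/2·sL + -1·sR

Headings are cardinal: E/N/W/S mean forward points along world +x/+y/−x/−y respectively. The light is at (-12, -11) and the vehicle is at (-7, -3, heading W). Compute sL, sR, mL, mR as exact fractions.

left sensor world pos  = (-9, -4); dL² = 58
right sensor world pos = (-9, -2); dR² = 90
sL = 90/58 = 45/29
sR = 90/90 = 1
mL = 1/2·sL + -1/2·sR = 8/29
mR = -1/2·sL + -1·sR = -103/58

45/29 1 8/29 -103/58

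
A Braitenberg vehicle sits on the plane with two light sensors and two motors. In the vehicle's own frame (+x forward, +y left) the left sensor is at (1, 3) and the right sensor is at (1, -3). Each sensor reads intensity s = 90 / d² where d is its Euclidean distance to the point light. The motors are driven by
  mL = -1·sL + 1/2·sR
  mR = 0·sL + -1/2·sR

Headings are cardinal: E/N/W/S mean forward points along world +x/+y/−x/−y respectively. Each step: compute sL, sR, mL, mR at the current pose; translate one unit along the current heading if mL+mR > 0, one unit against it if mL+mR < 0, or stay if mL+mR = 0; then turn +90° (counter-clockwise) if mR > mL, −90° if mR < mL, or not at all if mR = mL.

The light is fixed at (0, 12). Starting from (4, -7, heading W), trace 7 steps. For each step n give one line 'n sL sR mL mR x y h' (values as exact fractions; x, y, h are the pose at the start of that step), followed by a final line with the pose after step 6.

0 90/493 18/53 -333/26129 -9/53 4 -7 W
1 45/164 45/194 -630/3977 -45/388 5 -7 N
2 18/109 18/61 -117/6649 -9/61 5 -8 W
3 9/37 45/221 -2313/16354 -45/442 6 -8 N
4 90/601 90/349 -4365/209749 -45/349 6 -9 W
5 45/208 9/50 -657/5200 -9/100 7 -9 N
6 90/661 90/397 -5985/262417 -45/397 7 -10 W
final 8 -10 N

n=0: pose=(4,-7,W); sL=90/493, sR=18/53; mL=-333/26129, mR=-9/53; mL+mR=-90/493 → advance -1; mR−mL=-4104/26129 → turn -1·90°
n=1: pose=(5,-7,N); sL=45/164, sR=45/194; mL=-630/3977, mR=-45/388; mL+mR=-45/164 → advance -1; mR−mL=675/15908 → turn +1·90°
n=2: pose=(5,-8,W); sL=18/109, sR=18/61; mL=-117/6649, mR=-9/61; mL+mR=-18/109 → advance -1; mR−mL=-864/6649 → turn -1·90°
n=3: pose=(6,-8,N); sL=9/37, sR=45/221; mL=-2313/16354, mR=-45/442; mL+mR=-9/37 → advance -1; mR−mL=324/8177 → turn +1·90°
n=4: pose=(6,-9,W); sL=90/601, sR=90/349; mL=-4365/209749, mR=-45/349; mL+mR=-90/601 → advance -1; mR−mL=-22680/209749 → turn -1·90°
n=5: pose=(7,-9,N); sL=45/208, sR=9/50; mL=-657/5200, mR=-9/100; mL+mR=-45/208 → advance -1; mR−mL=189/5200 → turn +1·90°
n=6: pose=(7,-10,W); sL=90/661, sR=90/397; mL=-5985/262417, mR=-45/397; mL+mR=-90/661 → advance -1; mR−mL=-23760/262417 → turn -1·90°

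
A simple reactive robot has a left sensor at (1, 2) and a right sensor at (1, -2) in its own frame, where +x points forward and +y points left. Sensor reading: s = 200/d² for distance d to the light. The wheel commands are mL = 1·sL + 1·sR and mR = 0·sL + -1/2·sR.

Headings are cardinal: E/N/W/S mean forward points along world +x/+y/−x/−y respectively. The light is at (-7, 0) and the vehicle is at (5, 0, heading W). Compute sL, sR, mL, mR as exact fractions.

left sensor world pos  = (4, -2); dL² = 125
right sensor world pos = (4, 2); dR² = 125
sL = 200/125 = 8/5
sR = 200/125 = 8/5
mL = 1·sL + 1·sR = 16/5
mR = 0·sL + -1/2·sR = -4/5

8/5 8/5 16/5 -4/5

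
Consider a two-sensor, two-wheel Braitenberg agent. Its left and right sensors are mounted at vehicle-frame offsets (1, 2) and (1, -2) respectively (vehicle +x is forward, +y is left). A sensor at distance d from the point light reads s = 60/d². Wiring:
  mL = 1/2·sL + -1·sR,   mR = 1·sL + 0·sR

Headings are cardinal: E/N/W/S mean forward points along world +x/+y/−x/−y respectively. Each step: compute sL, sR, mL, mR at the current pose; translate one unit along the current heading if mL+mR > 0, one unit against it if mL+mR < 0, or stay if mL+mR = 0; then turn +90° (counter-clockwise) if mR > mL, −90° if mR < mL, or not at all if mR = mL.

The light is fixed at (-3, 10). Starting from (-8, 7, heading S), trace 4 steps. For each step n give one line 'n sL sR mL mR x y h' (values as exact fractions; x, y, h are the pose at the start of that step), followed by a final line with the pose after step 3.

n=0: pose=(-8,7,S); sL=12/5, sR=12/13; mL=18/65, mR=12/5; mL+mR=174/65 → advance +1; mR−mL=138/65 → turn +1·90°
n=1: pose=(-8,6,E); sL=3, sR=15/13; mL=9/26, mR=3; mL+mR=87/26 → advance +1; mR−mL=69/26 → turn +1·90°
n=2: pose=(-7,6,N); sL=4/3, sR=60/13; mL=-154/39, mR=4/3; mL+mR=-34/13 → advance -1; mR−mL=206/39 → turn +1·90°
n=3: pose=(-7,5,W); sL=30/37, sR=30/17; mL=-855/629, mR=30/37; mL+mR=-345/629 → advance -1; mR−mL=1365/629 → turn +1·90°

0 12/5 12/13 18/65 12/5 -8 7 S
1 3 15/13 9/26 3 -8 6 E
2 4/3 60/13 -154/39 4/3 -7 6 N
3 30/37 30/17 -855/629 30/37 -7 5 W
final -6 5 S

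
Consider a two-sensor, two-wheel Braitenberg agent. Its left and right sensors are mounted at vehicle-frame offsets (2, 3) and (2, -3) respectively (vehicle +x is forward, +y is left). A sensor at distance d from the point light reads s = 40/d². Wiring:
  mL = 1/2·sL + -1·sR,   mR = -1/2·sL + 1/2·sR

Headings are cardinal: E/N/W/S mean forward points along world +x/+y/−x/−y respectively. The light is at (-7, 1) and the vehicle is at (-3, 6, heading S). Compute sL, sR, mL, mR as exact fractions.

left sensor world pos  = (0, 4); dL² = 58
right sensor world pos = (-6, 4); dR² = 10
sL = 40/58 = 20/29
sR = 40/10 = 4
mL = 1/2·sL + -1·sR = -106/29
mR = -1/2·sL + 1/2·sR = 48/29

20/29 4 -106/29 48/29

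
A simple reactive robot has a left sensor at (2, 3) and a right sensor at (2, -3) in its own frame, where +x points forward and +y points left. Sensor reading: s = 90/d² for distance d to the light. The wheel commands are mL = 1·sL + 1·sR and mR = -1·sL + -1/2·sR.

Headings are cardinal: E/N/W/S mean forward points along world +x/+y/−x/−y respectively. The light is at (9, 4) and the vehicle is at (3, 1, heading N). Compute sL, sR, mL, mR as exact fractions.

45/41 9 414/41 -459/82

left sensor world pos  = (0, 3); dL² = 82
right sensor world pos = (6, 3); dR² = 10
sL = 90/82 = 45/41
sR = 90/10 = 9
mL = 1·sL + 1·sR = 414/41
mR = -1·sL + -1/2·sR = -459/82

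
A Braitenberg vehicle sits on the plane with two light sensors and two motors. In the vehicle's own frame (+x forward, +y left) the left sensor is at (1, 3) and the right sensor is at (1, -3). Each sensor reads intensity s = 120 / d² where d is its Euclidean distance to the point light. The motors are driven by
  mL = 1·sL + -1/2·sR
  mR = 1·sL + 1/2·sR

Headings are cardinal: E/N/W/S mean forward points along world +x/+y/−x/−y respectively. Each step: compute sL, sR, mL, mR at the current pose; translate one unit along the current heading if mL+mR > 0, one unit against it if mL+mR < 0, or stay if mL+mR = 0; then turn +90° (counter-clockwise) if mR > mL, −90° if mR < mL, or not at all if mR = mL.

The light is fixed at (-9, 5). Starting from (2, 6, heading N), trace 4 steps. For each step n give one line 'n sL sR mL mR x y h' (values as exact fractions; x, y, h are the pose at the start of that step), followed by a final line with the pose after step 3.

n=0: pose=(2,6,N); sL=30/17, sR=3/5; mL=249/170, mR=351/170; mL+mR=60/17 → advance +1; mR−mL=3/5 → turn +1·90°
n=1: pose=(2,7,W); sL=120/101, sR=24/25; mL=1788/2525, mR=4212/2525; mL+mR=240/101 → advance +1; mR−mL=24/25 → turn +1·90°
n=2: pose=(1,7,S); sL=12/17, sR=12/5; mL=-42/85, mR=162/85; mL+mR=24/17 → advance +1; mR−mL=12/5 → turn +1·90°
n=3: pose=(1,6,E); sL=120/137, sR=24/25; mL=1356/3425, mR=4644/3425; mL+mR=240/137 → advance +1; mR−mL=24/25 → turn +1·90°

0 30/17 3/5 249/170 351/170 2 6 N
1 120/101 24/25 1788/2525 4212/2525 2 7 W
2 12/17 12/5 -42/85 162/85 1 7 S
3 120/137 24/25 1356/3425 4644/3425 1 6 E
final 2 6 N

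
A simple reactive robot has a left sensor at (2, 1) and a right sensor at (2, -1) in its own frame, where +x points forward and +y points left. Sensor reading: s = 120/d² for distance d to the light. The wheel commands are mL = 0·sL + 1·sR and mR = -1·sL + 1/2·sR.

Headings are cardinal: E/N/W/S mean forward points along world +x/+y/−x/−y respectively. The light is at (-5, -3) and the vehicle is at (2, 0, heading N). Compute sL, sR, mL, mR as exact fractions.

left sensor world pos  = (1, 2); dL² = 61
right sensor world pos = (3, 2); dR² = 89
sL = 120/61 = 120/61
sR = 120/89 = 120/89
mL = 0·sL + 1·sR = 120/89
mR = -1·sL + 1/2·sR = -7020/5429

120/61 120/89 120/89 -7020/5429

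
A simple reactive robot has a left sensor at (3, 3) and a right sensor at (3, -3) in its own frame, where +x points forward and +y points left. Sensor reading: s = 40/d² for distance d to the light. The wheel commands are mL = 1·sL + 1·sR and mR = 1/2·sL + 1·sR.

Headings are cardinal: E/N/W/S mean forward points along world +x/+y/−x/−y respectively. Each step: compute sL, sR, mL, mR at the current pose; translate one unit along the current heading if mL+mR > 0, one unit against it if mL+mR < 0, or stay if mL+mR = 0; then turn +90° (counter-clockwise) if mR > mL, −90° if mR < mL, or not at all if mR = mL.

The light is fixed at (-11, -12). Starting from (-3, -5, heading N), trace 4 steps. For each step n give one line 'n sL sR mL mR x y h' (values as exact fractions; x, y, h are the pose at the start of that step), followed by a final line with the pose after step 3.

n=0: pose=(-3,-5,N); sL=8/25, sR=40/221; mL=2768/5525, mR=1884/5525; mL+mR=4652/5525 → advance +1; mR−mL=-4/25 → turn -1·90°
n=1: pose=(-3,-4,E); sL=20/121, sR=20/73; mL=3880/8833, mR=3150/8833; mL+mR=7030/8833 → advance +1; mR−mL=-10/121 → turn -1·90°
n=2: pose=(-2,-4,S); sL=40/169, sR=40/61; mL=9200/10309, mR=7980/10309; mL+mR=17180/10309 → advance +1; mR−mL=-20/169 → turn -1·90°
n=3: pose=(-2,-5,W); sL=10/13, sR=5/17; mL=235/221, mR=150/221; mL+mR=385/221 → advance +1; mR−mL=-5/13 → turn -1·90°

0 8/25 40/221 2768/5525 1884/5525 -3 -5 N
1 20/121 20/73 3880/8833 3150/8833 -3 -4 E
2 40/169 40/61 9200/10309 7980/10309 -2 -4 S
3 10/13 5/17 235/221 150/221 -2 -5 W
final -3 -5 N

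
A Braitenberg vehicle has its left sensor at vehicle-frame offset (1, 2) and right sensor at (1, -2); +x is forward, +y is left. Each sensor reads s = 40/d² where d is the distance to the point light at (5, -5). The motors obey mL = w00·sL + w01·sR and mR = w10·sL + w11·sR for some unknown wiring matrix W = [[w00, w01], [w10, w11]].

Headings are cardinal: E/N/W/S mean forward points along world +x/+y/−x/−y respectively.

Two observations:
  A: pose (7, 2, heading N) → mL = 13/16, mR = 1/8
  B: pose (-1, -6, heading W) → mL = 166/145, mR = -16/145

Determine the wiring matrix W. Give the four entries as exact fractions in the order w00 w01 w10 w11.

1/2 1 1 -1

obs A: pose=(7,2,N) → sL=5/8, sR=1/2, mL=13/16, mR=1/8
obs B: pose=(-1,-6,W) → sL=20/29, sR=4/5, mL=166/145, mR=-16/145
sensor matrix S = [[5/8, 1/2], [20/29, 4/5]]; det S = 9/58
solve [mL_A; mL_B] = S·[w00; w01] and [mR_A; mR_B] = S·[w10; w11]:
  w00 = 1/2, w01 = 1, w10 = 1, w11 = -1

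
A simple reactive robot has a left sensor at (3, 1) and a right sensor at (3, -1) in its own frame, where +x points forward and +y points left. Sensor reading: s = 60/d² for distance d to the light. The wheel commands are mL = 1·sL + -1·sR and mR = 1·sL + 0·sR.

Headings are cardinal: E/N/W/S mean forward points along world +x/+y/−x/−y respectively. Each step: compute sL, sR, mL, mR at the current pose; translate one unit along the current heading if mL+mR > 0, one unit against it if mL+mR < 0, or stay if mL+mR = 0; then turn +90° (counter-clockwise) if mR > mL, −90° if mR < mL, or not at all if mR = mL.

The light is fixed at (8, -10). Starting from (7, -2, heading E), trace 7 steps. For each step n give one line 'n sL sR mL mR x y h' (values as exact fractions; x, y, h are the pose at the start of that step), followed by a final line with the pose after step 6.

0 12/17 60/53 -384/901 12/17 7 -2 E
1 30/61 30/61 0 30/61 8 -2 N
2 60/73 60/109 2160/7957 60/73 8 -1 W
3 5/3 3/2 1/6 5/3 7 -1 S
4 12/17 60/53 -384/901 12/17 7 -2 E
5 30/61 30/61 0 30/61 8 -2 N
6 60/73 60/109 2160/7957 60/73 8 -1 W
final 7 -1 S

n=0: pose=(7,-2,E); sL=12/17, sR=60/53; mL=-384/901, mR=12/17; mL+mR=252/901 → advance +1; mR−mL=60/53 → turn +1·90°
n=1: pose=(8,-2,N); sL=30/61, sR=30/61; mL=0, mR=30/61; mL+mR=30/61 → advance +1; mR−mL=30/61 → turn +1·90°
n=2: pose=(8,-1,W); sL=60/73, sR=60/109; mL=2160/7957, mR=60/73; mL+mR=8700/7957 → advance +1; mR−mL=60/109 → turn +1·90°
n=3: pose=(7,-1,S); sL=5/3, sR=3/2; mL=1/6, mR=5/3; mL+mR=11/6 → advance +1; mR−mL=3/2 → turn +1·90°
n=4: pose=(7,-2,E); sL=12/17, sR=60/53; mL=-384/901, mR=12/17; mL+mR=252/901 → advance +1; mR−mL=60/53 → turn +1·90°
n=5: pose=(8,-2,N); sL=30/61, sR=30/61; mL=0, mR=30/61; mL+mR=30/61 → advance +1; mR−mL=30/61 → turn +1·90°
n=6: pose=(8,-1,W); sL=60/73, sR=60/109; mL=2160/7957, mR=60/73; mL+mR=8700/7957 → advance +1; mR−mL=60/109 → turn +1·90°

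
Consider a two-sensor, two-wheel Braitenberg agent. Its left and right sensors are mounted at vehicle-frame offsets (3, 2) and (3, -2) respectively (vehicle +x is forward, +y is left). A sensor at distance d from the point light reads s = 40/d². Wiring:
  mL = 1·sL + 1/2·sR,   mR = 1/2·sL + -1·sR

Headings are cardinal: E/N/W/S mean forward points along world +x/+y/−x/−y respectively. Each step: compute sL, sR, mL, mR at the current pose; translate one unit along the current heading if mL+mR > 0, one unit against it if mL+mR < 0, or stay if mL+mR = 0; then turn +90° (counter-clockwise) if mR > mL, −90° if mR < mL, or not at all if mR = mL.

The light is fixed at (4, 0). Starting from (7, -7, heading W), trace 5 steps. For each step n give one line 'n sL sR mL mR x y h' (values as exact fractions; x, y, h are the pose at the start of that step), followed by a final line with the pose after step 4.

n=0: pose=(7,-7,W); sL=40/81, sR=8/5; mL=524/405, mR=-548/405; mL+mR=-8/135 → advance -1; mR−mL=-1072/405 → turn -1·90°
n=1: pose=(8,-7,N); sL=2, sR=10/13; mL=31/13, mR=3/13; mL+mR=34/13 → advance +1; mR−mL=-28/13 → turn -1·90°
n=2: pose=(8,-6,E); sL=8/13, sR=40/113; mL=1164/1469, mR=-68/1469; mL+mR=1096/1469 → advance +1; mR−mL=-1232/1469 → turn -1·90°
n=3: pose=(9,-6,S); sL=4/13, sR=4/9; mL=62/117, mR=-34/117; mL+mR=28/117 → advance +1; mR−mL=-32/39 → turn -1·90°
n=4: pose=(9,-7,W); sL=8/17, sR=40/29; mL=572/493, mR=-564/493; mL+mR=8/493 → advance +1; mR−mL=-1136/493 → turn -1·90°

0 40/81 8/5 524/405 -548/405 7 -7 W
1 2 10/13 31/13 3/13 8 -7 N
2 8/13 40/113 1164/1469 -68/1469 8 -6 E
3 4/13 4/9 62/117 -34/117 9 -6 S
4 8/17 40/29 572/493 -564/493 9 -7 W
final 8 -7 N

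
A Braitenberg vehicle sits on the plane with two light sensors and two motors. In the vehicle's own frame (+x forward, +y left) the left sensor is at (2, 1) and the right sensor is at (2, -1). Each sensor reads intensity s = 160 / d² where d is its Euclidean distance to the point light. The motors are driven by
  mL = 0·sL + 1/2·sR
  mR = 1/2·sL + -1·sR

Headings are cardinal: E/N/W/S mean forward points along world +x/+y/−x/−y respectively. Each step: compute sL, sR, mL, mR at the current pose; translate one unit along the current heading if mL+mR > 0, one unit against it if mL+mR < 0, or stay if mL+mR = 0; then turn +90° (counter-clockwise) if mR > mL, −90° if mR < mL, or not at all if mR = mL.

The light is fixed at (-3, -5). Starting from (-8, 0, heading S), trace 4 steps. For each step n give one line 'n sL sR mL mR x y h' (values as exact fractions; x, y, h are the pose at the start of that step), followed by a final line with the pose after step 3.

0 32/5 32/9 16/9 -16/45 -8 0 S
1 80/29 80/37 40/37 -840/1073 -8 -1 W
2 32/17 160/61 80/61 -1744/1037 -9 -1 N
3 5 8 4 -11/2 -9 -2 E
final -10 -2 S

n=0: pose=(-8,0,S); sL=32/5, sR=32/9; mL=16/9, mR=-16/45; mL+mR=64/45 → advance +1; mR−mL=-32/15 → turn -1·90°
n=1: pose=(-8,-1,W); sL=80/29, sR=80/37; mL=40/37, mR=-840/1073; mL+mR=320/1073 → advance +1; mR−mL=-2000/1073 → turn -1·90°
n=2: pose=(-9,-1,N); sL=32/17, sR=160/61; mL=80/61, mR=-1744/1037; mL+mR=-384/1037 → advance -1; mR−mL=-3104/1037 → turn -1·90°
n=3: pose=(-9,-2,E); sL=5, sR=8; mL=4, mR=-11/2; mL+mR=-3/2 → advance -1; mR−mL=-19/2 → turn -1·90°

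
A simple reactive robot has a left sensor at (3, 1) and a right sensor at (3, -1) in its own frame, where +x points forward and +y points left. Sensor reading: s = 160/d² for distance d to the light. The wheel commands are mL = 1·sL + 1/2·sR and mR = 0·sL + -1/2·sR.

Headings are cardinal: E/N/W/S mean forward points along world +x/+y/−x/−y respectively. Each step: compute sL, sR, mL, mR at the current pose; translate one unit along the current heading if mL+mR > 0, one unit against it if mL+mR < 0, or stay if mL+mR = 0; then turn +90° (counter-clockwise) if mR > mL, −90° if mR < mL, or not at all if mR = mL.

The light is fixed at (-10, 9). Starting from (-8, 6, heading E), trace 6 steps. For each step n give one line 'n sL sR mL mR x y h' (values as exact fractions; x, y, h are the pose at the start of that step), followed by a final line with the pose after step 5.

n=0: pose=(-8,6,E); sL=160/29, sR=160/41; mL=8880/1189, mR=-80/41; mL+mR=160/29 → advance +1; mR−mL=-11200/1189 → turn -1·90°
n=1: pose=(-7,6,S); sL=40/13, sR=4; mL=66/13, mR=-2; mL+mR=40/13 → advance +1; mR−mL=-92/13 → turn -1·90°
n=2: pose=(-7,5,W); sL=32/5, sR=160/9; mL=688/45, mR=-80/9; mL+mR=32/5 → advance +1; mR−mL=-1088/45 → turn -1·90°
n=3: pose=(-8,5,N); sL=80, sR=16; mL=88, mR=-8; mL+mR=80 → advance +1; mR−mL=-96 → turn -1·90°
n=4: pose=(-8,6,E); sL=160/29, sR=160/41; mL=8880/1189, mR=-80/41; mL+mR=160/29 → advance +1; mR−mL=-11200/1189 → turn -1·90°
n=5: pose=(-7,6,S); sL=40/13, sR=4; mL=66/13, mR=-2; mL+mR=40/13 → advance +1; mR−mL=-92/13 → turn -1·90°

0 160/29 160/41 8880/1189 -80/41 -8 6 E
1 40/13 4 66/13 -2 -7 6 S
2 32/5 160/9 688/45 -80/9 -7 5 W
3 80 16 88 -8 -8 5 N
4 160/29 160/41 8880/1189 -80/41 -8 6 E
5 40/13 4 66/13 -2 -7 6 S
final -7 5 W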